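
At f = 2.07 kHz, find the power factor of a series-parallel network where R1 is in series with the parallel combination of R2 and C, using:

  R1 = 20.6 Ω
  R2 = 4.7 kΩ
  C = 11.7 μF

Step 1 — Angular frequency: ω = 2π·f = 2π·2070 = 1.301e+04 rad/s.
Step 2 — Component impedances:
  R1: Z = R = 20.6 Ω
  R2: Z = R = 4700 Ω
  C: Z = 1/(jωC) = -j/(ω·C) = 0 - j6.571 Ω
Step 3 — Parallel branch: R2 || C = 1/(1/R2 + 1/C) = 0.009188 - j6.571 Ω.
Step 4 — Series with R1: Z_total = R1 + (R2 || C) = 20.61 - j6.571 Ω = 21.63∠-17.7° Ω.
Step 5 — Power factor: PF = cos(φ) = Re(Z)/|Z| = 20.609/21.632 = 0.9527.
Step 6 — Type: Im(Z) = -6.571 ⇒ leading (phase φ = -17.7°).

PF = 0.9527 (leading, φ = -17.7°)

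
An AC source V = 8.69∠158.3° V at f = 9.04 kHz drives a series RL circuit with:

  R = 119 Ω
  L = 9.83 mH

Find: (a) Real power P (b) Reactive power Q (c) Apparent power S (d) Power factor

Step 1 — Angular frequency: ω = 2π·f = 2π·9040 = 5.68e+04 rad/s.
Step 2 — Component impedances:
  R: Z = R = 119 Ω
  L: Z = jωL = j·5.68e+04·0.00983 = 0 + j558.3 Ω
Step 3 — Series combination: Z_total = R + L = 119 + j558.3 Ω = 570.9∠78.0° Ω.
Step 4 — Source phasor: V = 8.69∠158.3° V = -8.074 + j3.213 V.
Step 5 — Current: I = V / Z = 0.002557 + j0.01501 A = 0.01522∠80.3° A.
Step 6 — Complex power: S = V·I* = 0.02757 + j0.1294 VA.
Step 7 — Real power: P = Re(S) = 0.02757 W.
Step 8 — Reactive power: Q = Im(S) = 0.1294 VAR.
Step 9 — Apparent power: |S| = 0.1323 VA.
Step 10 — Power factor: PF = P/|S| = 0.2084 (lagging).

(a) P = 0.02757 W  (b) Q = 0.1294 VAR  (c) S = 0.1323 VA  (d) PF = 0.2084 (lagging)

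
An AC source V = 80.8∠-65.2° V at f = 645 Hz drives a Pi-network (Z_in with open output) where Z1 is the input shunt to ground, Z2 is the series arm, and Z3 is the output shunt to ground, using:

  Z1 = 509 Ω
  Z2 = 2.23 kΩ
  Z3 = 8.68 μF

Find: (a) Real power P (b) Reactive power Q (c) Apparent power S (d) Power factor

Step 1 — Angular frequency: ω = 2π·f = 2π·645 = 4053 rad/s.
Step 2 — Component impedances:
  Z1: Z = R = 509 Ω
  Z2: Z = R = 2230 Ω
  Z3: Z = 1/(jωC) = -j/(ω·C) = 0 - j28.43 Ω
Step 3 — With open output, the series arm Z2 and the output shunt Z3 appear in series to ground: Z2 + Z3 = 2230 - j28.43 Ω.
Step 4 — Parallel with input shunt Z1: Z_in = Z1 || (Z2 + Z3) = 414.4 - j0.9816 Ω = 414.4∠-0.1° Ω.
Step 5 — Source phasor: V = 80.8∠-65.2° V = 33.89 - j73.35 V.
Step 6 — Current: I = V / Z = 0.0822 - j0.1768 A = 0.195∠-65.1° A.
Step 7 — Complex power: S = V·I* = 15.75 - j0.03731 VA.
Step 8 — Real power: P = Re(S) = 15.75 W.
Step 9 — Reactive power: Q = Im(S) = -0.03731 VAR.
Step 10 — Apparent power: |S| = 15.75 VA.
Step 11 — Power factor: PF = P/|S| = 1 (leading).

(a) P = 15.75 W  (b) Q = -0.03731 VAR  (c) S = 15.75 VA  (d) PF = 1 (leading)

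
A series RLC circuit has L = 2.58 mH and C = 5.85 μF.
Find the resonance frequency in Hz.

Step 1 — Resonance condition Im(Z)=0 gives ω₀ = 1/√(LC).
Step 2 — ω₀ = 1/√(0.00258·5.85e-06) = 8140 rad/s.
Step 3 — f₀ = ω₀/(2π) = 1295 Hz.

f₀ = 1295 Hz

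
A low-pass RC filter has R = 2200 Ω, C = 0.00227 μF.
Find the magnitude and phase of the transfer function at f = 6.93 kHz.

Step 1 — Angular frequency: ω = 2π·6930 = 4.354e+04 rad/s.
Step 2 — Transfer function: H(jω) = 1/(1 + jωRC).
Step 3 — Denominator: 1 + jωRC = 1 + j·4.354e+04·2200·2.27e-09 = 1 + j0.2175.
Step 4 — H = 0.9548 - j0.2076.
Step 5 — Magnitude: |H| = 0.9772 (-0.2 dB); phase: φ = -12.3°.

|H| = 0.9772 (-0.2 dB), φ = -12.3°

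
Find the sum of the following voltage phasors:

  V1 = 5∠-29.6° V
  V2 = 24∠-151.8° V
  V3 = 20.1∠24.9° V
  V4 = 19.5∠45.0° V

Step 1 — Convert each phasor to rectangular form:
  V1 = 5·(cos(-29.6°) + j·sin(-29.6°)) = 4.347 - j2.47 V
  V2 = 24·(cos(-151.8°) + j·sin(-151.8°)) = -21.15 - j11.34 V
  V3 = 20.1·(cos(24.9°) + j·sin(24.9°)) = 18.23 + j8.463 V
  V4 = 19.5·(cos(45.0°) + j·sin(45.0°)) = 13.79 + j13.79 V
Step 2 — Sum components: V_total = 15.22 + j8.44 V.
Step 3 — Convert to polar: |V_total| = 17.4 V, ∠V_total = 29.0°.

V_total = 17.4∠29.0° V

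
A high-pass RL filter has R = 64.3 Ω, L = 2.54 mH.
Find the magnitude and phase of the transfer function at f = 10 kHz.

Step 1 — Angular frequency: ω = 2π·1e+04 = 6.283e+04 rad/s.
Step 2 — Transfer function: H(jω) = jωL/(R + jωL).
Step 3 — Numerator jωL = j·159.6; denominator R + jωL = 64.3 + j159.6.
Step 4 — H = 0.8603 + j0.3466.
Step 5 — Magnitude: |H| = 0.9275 (-0.7 dB); phase: φ = 21.9°.

|H| = 0.9275 (-0.7 dB), φ = 21.9°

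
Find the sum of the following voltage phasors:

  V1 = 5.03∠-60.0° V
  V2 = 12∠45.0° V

Step 1 — Convert each phasor to rectangular form:
  V1 = 5.03·(cos(-60.0°) + j·sin(-60.0°)) = 2.515 - j4.356 V
  V2 = 12·(cos(45.0°) + j·sin(45.0°)) = 8.485 + j8.485 V
Step 2 — Sum components: V_total = 11 + j4.129 V.
Step 3 — Convert to polar: |V_total| = 11.75 V, ∠V_total = 20.6°.

V_total = 11.75∠20.6° V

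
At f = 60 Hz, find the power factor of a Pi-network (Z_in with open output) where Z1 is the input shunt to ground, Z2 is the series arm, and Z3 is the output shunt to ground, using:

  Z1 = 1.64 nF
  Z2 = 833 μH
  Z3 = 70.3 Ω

Step 1 — Angular frequency: ω = 2π·f = 2π·60 = 377 rad/s.
Step 2 — Component impedances:
  Z1: Z = 1/(jωC) = -j/(ω·C) = 0 - j1.617e+06 Ω
  Z2: Z = jωL = j·377·0.000833 = 0 + j0.314 Ω
  Z3: Z = R = 70.3 Ω
Step 3 — With open output, the series arm Z2 and the output shunt Z3 appear in series to ground: Z2 + Z3 = 70.3 + j0.314 Ω.
Step 4 — Parallel with input shunt Z1: Z_in = Z1 || (Z2 + Z3) = 70.3 + j0.311 Ω = 70.3∠0.3° Ω.
Step 5 — Power factor: PF = cos(φ) = Re(Z)/|Z| = 70.3/70.3 = 1.
Step 6 — Type: Im(Z) = 0.311 ⇒ lagging (phase φ = 0.3°).

PF = 1 (lagging, φ = 0.3°)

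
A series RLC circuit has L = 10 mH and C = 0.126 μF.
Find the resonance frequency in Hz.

Step 1 — Resonance condition Im(Z)=0 gives ω₀ = 1/√(LC).
Step 2 — ω₀ = 1/√(0.01·1.26e-07) = 2.817e+04 rad/s.
Step 3 — f₀ = ω₀/(2π) = 4484 Hz.

f₀ = 4484 Hz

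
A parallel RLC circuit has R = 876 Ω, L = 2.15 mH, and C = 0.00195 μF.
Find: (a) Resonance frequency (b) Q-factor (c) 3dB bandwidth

Step 1 — Resonance: ω₀ = 1/√(LC) = 1/√(0.00215·1.95e-09) = 4.884e+05 rad/s.
Step 2 — f₀ = ω₀/(2π) = 7.773e+04 Hz.
Step 3 — Parallel Q: Q = R/(ω₀L) = 876/(4.884e+05·0.00215) = 0.8343.
Step 4 — Bandwidth: Δω = ω₀/Q = 5.854e+05 rad/s; BW = Δω/(2π) = 9.317e+04 Hz.

(a) f₀ = 7.773e+04 Hz  (b) Q = 0.8343  (c) BW = 9.317e+04 Hz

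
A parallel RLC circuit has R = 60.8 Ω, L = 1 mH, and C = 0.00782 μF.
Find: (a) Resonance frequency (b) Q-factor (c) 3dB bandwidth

Step 1 — Resonance: ω₀ = 1/√(LC) = 1/√(0.001·7.82e-09) = 3.576e+05 rad/s.
Step 2 — f₀ = ω₀/(2π) = 5.691e+04 Hz.
Step 3 — Parallel Q: Q = R/(ω₀L) = 60.8/(3.576e+05·0.001) = 0.17.
Step 4 — Bandwidth: Δω = ω₀/Q = 2.103e+06 rad/s; BW = Δω/(2π) = 3.347e+05 Hz.

(a) f₀ = 5.691e+04 Hz  (b) Q = 0.17  (c) BW = 3.347e+05 Hz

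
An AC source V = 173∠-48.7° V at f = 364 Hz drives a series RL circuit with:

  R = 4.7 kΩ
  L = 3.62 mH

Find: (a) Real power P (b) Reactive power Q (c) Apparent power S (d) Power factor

Step 1 — Angular frequency: ω = 2π·f = 2π·364 = 2287 rad/s.
Step 2 — Component impedances:
  R: Z = R = 4700 Ω
  L: Z = jωL = j·2287·0.00362 = 0 + j8.279 Ω
Step 3 — Series combination: Z_total = R + L = 4700 + j8.279 Ω = 4700∠0.1° Ω.
Step 4 — Source phasor: V = 173∠-48.7° V = 114.2 - j130 V.
Step 5 — Current: I = V / Z = 0.02424 - j0.0277 A = 0.03681∠-48.8° A.
Step 6 — Complex power: S = V·I* = 6.368 + j0.01122 VA.
Step 7 — Real power: P = Re(S) = 6.368 W.
Step 8 — Reactive power: Q = Im(S) = 0.01122 VAR.
Step 9 — Apparent power: |S| = 6.368 VA.
Step 10 — Power factor: PF = P/|S| = 1 (lagging).

(a) P = 6.368 W  (b) Q = 0.01122 VAR  (c) S = 6.368 VA  (d) PF = 1 (lagging)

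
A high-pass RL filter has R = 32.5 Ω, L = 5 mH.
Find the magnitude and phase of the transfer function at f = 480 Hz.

Step 1 — Angular frequency: ω = 2π·480 = 3016 rad/s.
Step 2 — Transfer function: H(jω) = jωL/(R + jωL).
Step 3 — Numerator jωL = j·15.08; denominator R + jωL = 32.5 + j15.08.
Step 4 — H = 0.1771 + j0.3818.
Step 5 — Magnitude: |H| = 0.4209 (-7.5 dB); phase: φ = 65.1°.

|H| = 0.4209 (-7.5 dB), φ = 65.1°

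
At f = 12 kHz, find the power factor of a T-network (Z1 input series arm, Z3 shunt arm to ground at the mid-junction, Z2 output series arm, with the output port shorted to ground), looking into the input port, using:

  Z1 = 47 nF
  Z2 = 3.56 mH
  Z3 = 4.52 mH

Step 1 — Angular frequency: ω = 2π·f = 2π·1.2e+04 = 7.54e+04 rad/s.
Step 2 — Component impedances:
  Z1: Z = 1/(jωC) = -j/(ω·C) = 0 - j282.2 Ω
  Z2: Z = jωL = j·7.54e+04·0.00356 = 0 + j268.4 Ω
  Z3: Z = jωL = j·7.54e+04·0.00452 = 0 + j340.8 Ω
Step 3 — With the output port shorted to ground, the output series arm Z2 runs from the junction to ground; the shunt arm Z3 also runs from the junction to ground. They appear in parallel: Z3 || Z2 = 0 + j150.2 Ω.
Step 4 — Series with input arm Z1: Z_in = Z1 + (Z3 || Z2) = 0 - j132 Ω = 132∠-90.0° Ω.
Step 5 — Power factor: PF = cos(φ) = Re(Z)/|Z| = 0/132 = 0.
Step 6 — Type: Im(Z) = -132 ⇒ leading (phase φ = -90.0°).

PF = 0 (leading, φ = -90.0°)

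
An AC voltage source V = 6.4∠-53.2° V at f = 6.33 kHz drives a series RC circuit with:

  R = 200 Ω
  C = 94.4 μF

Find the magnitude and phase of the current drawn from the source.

Step 1 — Angular frequency: ω = 2π·f = 2π·6330 = 3.977e+04 rad/s.
Step 2 — Component impedances:
  R: Z = R = 200 Ω
  C: Z = 1/(jωC) = -j/(ω·C) = 0 - j0.2663 Ω
Step 3 — Series combination: Z_total = R + C = 200 - j0.2663 Ω = 200∠-0.1° Ω.
Step 4 — Source phasor: V = 6.4∠-53.2° V = 3.834 - j5.125 V.
Step 5 — Ohm's law: I = V / Z_total = (3.834 - j5.125) / (200 - j0.2663) = 0.0192 - j0.0256 A.
Step 6 — Convert to polar: |I| = 0.032 A, ∠I = -53.1°.

I = 0.032∠-53.1° A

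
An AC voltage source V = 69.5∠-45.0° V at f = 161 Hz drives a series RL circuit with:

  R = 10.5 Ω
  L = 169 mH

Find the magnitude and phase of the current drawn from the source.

Step 1 — Angular frequency: ω = 2π·f = 2π·161 = 1012 rad/s.
Step 2 — Component impedances:
  R: Z = R = 10.5 Ω
  L: Z = jωL = j·1012·0.169 = 0 + j171 Ω
Step 3 — Series combination: Z_total = R + L = 10.5 + j171 Ω = 171.3∠86.5° Ω.
Step 4 — Source phasor: V = 69.5∠-45.0° V = 49.14 - j49.14 V.
Step 5 — Ohm's law: I = V / Z_total = (49.14 - j49.14) / (10.5 + j171) = -0.2688 - j0.304 A.
Step 6 — Convert to polar: |I| = 0.4058 A, ∠I = -131.5°.

I = 0.4058∠-131.5° A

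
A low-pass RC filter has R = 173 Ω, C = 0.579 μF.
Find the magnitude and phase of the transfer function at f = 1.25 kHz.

Step 1 — Angular frequency: ω = 2π·1250 = 7854 rad/s.
Step 2 — Transfer function: H(jω) = 1/(1 + jωRC).
Step 3 — Denominator: 1 + jωRC = 1 + j·7854·173·5.79e-07 = 1 + j0.7867.
Step 4 — H = 0.6177 - j0.4859.
Step 5 — Magnitude: |H| = 0.7859 (-2.1 dB); phase: φ = -38.2°.

|H| = 0.7859 (-2.1 dB), φ = -38.2°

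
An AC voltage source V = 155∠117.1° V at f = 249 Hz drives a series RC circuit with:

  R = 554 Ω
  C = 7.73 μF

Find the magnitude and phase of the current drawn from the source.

Step 1 — Angular frequency: ω = 2π·f = 2π·249 = 1565 rad/s.
Step 2 — Component impedances:
  R: Z = R = 554 Ω
  C: Z = 1/(jωC) = -j/(ω·C) = 0 - j82.69 Ω
Step 3 — Series combination: Z_total = R + C = 554 - j82.69 Ω = 560.1∠-8.5° Ω.
Step 4 — Source phasor: V = 155∠117.1° V = -70.61 + j138 V.
Step 5 — Ohm's law: I = V / Z_total = (-70.61 + j138) / (554 - j82.69) = -0.161 + j0.225 A.
Step 6 — Convert to polar: |I| = 0.2767 A, ∠I = 125.6°.

I = 0.2767∠125.6° A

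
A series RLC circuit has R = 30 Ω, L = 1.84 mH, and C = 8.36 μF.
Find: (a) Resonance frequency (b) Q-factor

Step 1 — Resonance condition Im(Z)=0 gives ω₀ = 1/√(LC).
Step 2 — ω₀ = 1/√(0.00184·8.36e-06) = 8063 rad/s.
Step 3 — f₀ = ω₀/(2π) = 1283 Hz.
Step 4 — Series Q: Q = ω₀L/R = 8063·0.00184/30 = 0.4945.

(a) f₀ = 1283 Hz  (b) Q = 0.4945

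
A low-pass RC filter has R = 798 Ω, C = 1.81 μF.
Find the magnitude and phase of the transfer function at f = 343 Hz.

Step 1 — Angular frequency: ω = 2π·343 = 2155 rad/s.
Step 2 — Transfer function: H(jω) = 1/(1 + jωRC).
Step 3 — Denominator: 1 + jωRC = 1 + j·2155·798·1.81e-06 = 1 + j3.113.
Step 4 — H = 0.09355 - j0.2912.
Step 5 — Magnitude: |H| = 0.3059 (-10.3 dB); phase: φ = -72.2°.

|H| = 0.3059 (-10.3 dB), φ = -72.2°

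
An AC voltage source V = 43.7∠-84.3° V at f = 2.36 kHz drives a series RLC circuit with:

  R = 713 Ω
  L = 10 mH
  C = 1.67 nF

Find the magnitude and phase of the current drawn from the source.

Step 1 — Angular frequency: ω = 2π·f = 2π·2360 = 1.483e+04 rad/s.
Step 2 — Component impedances:
  R: Z = R = 713 Ω
  L: Z = jωL = j·1.483e+04·0.01 = 0 + j148.3 Ω
  C: Z = 1/(jωC) = -j/(ω·C) = 0 - j4.038e+04 Ω
Step 3 — Series combination: Z_total = R + L + C = 713 - j4.023e+04 Ω = 4.024e+04∠-89.0° Ω.
Step 4 — Source phasor: V = 43.7∠-84.3° V = 4.34 - j43.48 V.
Step 5 — Ohm's law: I = V / Z_total = (4.34 - j43.48) / (713 - j4.023e+04) = 0.001082 + j8.869e-05 A.
Step 6 — Convert to polar: |I| = 0.001086 A, ∠I = 4.7°.

I = 0.001086∠4.7° A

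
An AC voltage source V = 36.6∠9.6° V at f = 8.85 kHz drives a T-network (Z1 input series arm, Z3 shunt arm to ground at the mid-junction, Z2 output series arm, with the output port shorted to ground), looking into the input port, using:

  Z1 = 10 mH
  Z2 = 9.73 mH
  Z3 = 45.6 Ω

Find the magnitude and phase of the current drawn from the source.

Step 1 — Angular frequency: ω = 2π·f = 2π·8850 = 5.561e+04 rad/s.
Step 2 — Component impedances:
  Z1: Z = jωL = j·5.561e+04·0.01 = 0 + j556.1 Ω
  Z2: Z = jωL = j·5.561e+04·0.00973 = 0 + j541 Ω
  Z3: Z = R = 45.6 Ω
Step 3 — With the output port shorted to ground, the output series arm Z2 runs from the junction to ground; the shunt arm Z3 also runs from the junction to ground. They appear in parallel: Z3 || Z2 = 45.28 + j3.816 Ω.
Step 4 — Series with input arm Z1: Z_in = Z1 + (Z3 || Z2) = 45.28 + j559.9 Ω = 561.7∠85.4° Ω.
Step 5 — Source phasor: V = 36.6∠9.6° V = 36.09 + j6.104 V.
Step 6 — Ohm's law: I = V / Z_total = (36.09 + j6.104) / (45.28 + j559.9) = 0.01601 - j0.06316 A.
Step 7 — Convert to polar: |I| = 0.06516 A, ∠I = -75.8°.

I = 0.06516∠-75.8° A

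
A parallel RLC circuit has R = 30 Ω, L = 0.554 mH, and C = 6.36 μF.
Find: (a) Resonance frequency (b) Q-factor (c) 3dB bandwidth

Step 1 — Resonance: ω₀ = 1/√(LC) = 1/√(0.000554·6.36e-06) = 1.685e+04 rad/s.
Step 2 — f₀ = ω₀/(2π) = 2681 Hz.
Step 3 — Parallel Q: Q = R/(ω₀L) = 30/(1.685e+04·0.000554) = 3.214.
Step 4 — Bandwidth: Δω = ω₀/Q = 5241 rad/s; BW = Δω/(2π) = 834.1 Hz.

(a) f₀ = 2681 Hz  (b) Q = 3.214  (c) BW = 834.1 Hz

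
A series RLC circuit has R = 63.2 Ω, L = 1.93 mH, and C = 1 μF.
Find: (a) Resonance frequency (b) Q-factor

Step 1 — Resonance condition Im(Z)=0 gives ω₀ = 1/√(LC).
Step 2 — ω₀ = 1/√(0.00193·1e-06) = 2.276e+04 rad/s.
Step 3 — f₀ = ω₀/(2π) = 3623 Hz.
Step 4 — Series Q: Q = ω₀L/R = 2.276e+04·0.00193/63.2 = 0.6951.

(a) f₀ = 3623 Hz  (b) Q = 0.6951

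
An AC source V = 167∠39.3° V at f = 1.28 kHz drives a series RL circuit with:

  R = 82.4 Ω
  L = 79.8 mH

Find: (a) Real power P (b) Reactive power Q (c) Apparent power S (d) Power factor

Step 1 — Angular frequency: ω = 2π·f = 2π·1280 = 8042 rad/s.
Step 2 — Component impedances:
  R: Z = R = 82.4 Ω
  L: Z = jωL = j·8042·0.0798 = 0 + j641.8 Ω
Step 3 — Series combination: Z_total = R + L = 82.4 + j641.8 Ω = 647.1∠82.7° Ω.
Step 4 — Source phasor: V = 167∠39.3° V = 129.2 + j105.8 V.
Step 5 — Current: I = V / Z = 0.1876 - j0.1773 A = 0.2581∠-43.4° A.
Step 6 — Complex power: S = V·I* = 5.489 + j42.75 VA.
Step 7 — Real power: P = Re(S) = 5.489 W.
Step 8 — Reactive power: Q = Im(S) = 42.75 VAR.
Step 9 — Apparent power: |S| = 43.1 VA.
Step 10 — Power factor: PF = P/|S| = 0.1273 (lagging).

(a) P = 5.489 W  (b) Q = 42.75 VAR  (c) S = 43.1 VA  (d) PF = 0.1273 (lagging)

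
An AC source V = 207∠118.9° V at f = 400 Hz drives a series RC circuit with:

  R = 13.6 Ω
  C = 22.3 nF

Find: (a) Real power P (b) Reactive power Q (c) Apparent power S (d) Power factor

Step 1 — Angular frequency: ω = 2π·f = 2π·400 = 2513 rad/s.
Step 2 — Component impedances:
  R: Z = R = 13.6 Ω
  C: Z = 1/(jωC) = -j/(ω·C) = 0 - j1.784e+04 Ω
Step 3 — Series combination: Z_total = R + C = 13.6 - j1.784e+04 Ω = 1.784e+04∠-90.0° Ω.
Step 4 — Source phasor: V = 207∠118.9° V = -100 + j181.2 V.
Step 5 — Current: I = V / Z = -0.01016 - j0.005599 A = 0.0116∠-151.1° A.
Step 6 — Complex power: S = V·I* = 0.00183 - j2.402 VA.
Step 7 — Real power: P = Re(S) = 0.00183 W.
Step 8 — Reactive power: Q = Im(S) = -2.402 VAR.
Step 9 — Apparent power: |S| = 2.402 VA.
Step 10 — Power factor: PF = P/|S| = 0.0007622 (leading).

(a) P = 0.00183 W  (b) Q = -2.402 VAR  (c) S = 2.402 VA  (d) PF = 0.0007622 (leading)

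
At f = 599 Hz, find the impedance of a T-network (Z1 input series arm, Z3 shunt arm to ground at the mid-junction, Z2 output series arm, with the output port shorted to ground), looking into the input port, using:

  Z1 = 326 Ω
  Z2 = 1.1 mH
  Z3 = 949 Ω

Step 1 — Angular frequency: ω = 2π·f = 2π·599 = 3764 rad/s.
Step 2 — Component impedances:
  Z1: Z = R = 326 Ω
  Z2: Z = jωL = j·3764·0.0011 = 0 + j4.14 Ω
  Z3: Z = R = 949 Ω
Step 3 — With the output port shorted to ground, the output series arm Z2 runs from the junction to ground; the shunt arm Z3 also runs from the junction to ground. They appear in parallel: Z3 || Z2 = 0.01806 + j4.14 Ω.
Step 4 — Series with input arm Z1: Z_in = Z1 + (Z3 || Z2) = 326 + j4.14 Ω = 326∠0.7° Ω.

Z = 326 + j4.14 Ω = 326∠0.7° Ω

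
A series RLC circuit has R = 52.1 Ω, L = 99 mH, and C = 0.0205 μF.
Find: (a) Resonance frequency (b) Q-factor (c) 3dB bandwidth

Step 1 — Resonance: ω₀ = 1/√(LC) = 1/√(0.099·2.05e-08) = 2.22e+04 rad/s.
Step 2 — f₀ = ω₀/(2π) = 3533 Hz.
Step 3 — Series Q: Q = ω₀L/R = 2.22e+04·0.099/52.1 = 42.18.
Step 4 — Bandwidth: Δω = ω₀/Q = 526.3 rad/s; BW = Δω/(2π) = 83.76 Hz.

(a) f₀ = 3533 Hz  (b) Q = 42.18  (c) BW = 83.76 Hz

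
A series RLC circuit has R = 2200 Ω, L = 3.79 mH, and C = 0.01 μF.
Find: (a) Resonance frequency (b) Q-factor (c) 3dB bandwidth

Step 1 — Resonance: ω₀ = 1/√(LC) = 1/√(0.00379·1e-08) = 1.624e+05 rad/s.
Step 2 — f₀ = ω₀/(2π) = 2.585e+04 Hz.
Step 3 — Series Q: Q = ω₀L/R = 1.624e+05·0.00379/2200 = 0.2798.
Step 4 — Bandwidth: Δω = ω₀/Q = 5.805e+05 rad/s; BW = Δω/(2π) = 9.239e+04 Hz.

(a) f₀ = 2.585e+04 Hz  (b) Q = 0.2798  (c) BW = 9.239e+04 Hz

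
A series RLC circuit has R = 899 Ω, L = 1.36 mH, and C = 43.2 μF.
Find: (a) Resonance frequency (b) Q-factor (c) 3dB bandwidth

Step 1 — Resonance: ω₀ = 1/√(LC) = 1/√(0.00136·4.32e-05) = 4126 rad/s.
Step 2 — f₀ = ω₀/(2π) = 656.6 Hz.
Step 3 — Series Q: Q = ω₀L/R = 4126·0.00136/899 = 0.006241.
Step 4 — Bandwidth: Δω = ω₀/Q = 6.61e+05 rad/s; BW = Δω/(2π) = 1.052e+05 Hz.

(a) f₀ = 656.6 Hz  (b) Q = 0.006241  (c) BW = 1.052e+05 Hz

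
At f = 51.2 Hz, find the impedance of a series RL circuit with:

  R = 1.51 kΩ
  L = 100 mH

Step 1 — Angular frequency: ω = 2π·f = 2π·51.2 = 321.7 rad/s.
Step 2 — Component impedances:
  R: Z = R = 1510 Ω
  L: Z = jωL = j·321.7·0.1 = 0 + j32.17 Ω
Step 3 — Series combination: Z_total = R + L = 1510 + j32.17 Ω = 1510∠1.2° Ω.

Z = 1510 + j32.17 Ω = 1510∠1.2° Ω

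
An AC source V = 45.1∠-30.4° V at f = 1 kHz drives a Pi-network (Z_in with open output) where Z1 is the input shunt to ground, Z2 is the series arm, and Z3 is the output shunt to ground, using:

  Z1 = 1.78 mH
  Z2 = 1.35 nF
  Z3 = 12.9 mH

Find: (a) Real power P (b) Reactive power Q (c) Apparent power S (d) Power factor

Step 1 — Angular frequency: ω = 2π·f = 2π·1000 = 6283 rad/s.
Step 2 — Component impedances:
  Z1: Z = jωL = j·6283·0.00178 = 0 + j11.18 Ω
  Z2: Z = 1/(jωC) = -j/(ω·C) = 0 - j1.179e+05 Ω
  Z3: Z = jωL = j·6283·0.0129 = 0 + j81.05 Ω
Step 3 — With open output, the series arm Z2 and the output shunt Z3 appear in series to ground: Z2 + Z3 = 0 - j1.178e+05 Ω.
Step 4 — Parallel with input shunt Z1: Z_in = Z1 || (Z2 + Z3) = 0 + j11.19 Ω = 11.19∠90.0° Ω.
Step 5 — Source phasor: V = 45.1∠-30.4° V = 38.9 - j22.82 V.
Step 6 — Current: I = V / Z = -2.04 - j3.478 A = 4.032∠-120.4° A.
Step 7 — Complex power: S = V·I* = 0 + j181.8 VA.
Step 8 — Real power: P = Re(S) = 0 W.
Step 9 — Reactive power: Q = Im(S) = 181.8 VAR.
Step 10 — Apparent power: |S| = 181.8 VA.
Step 11 — Power factor: PF = P/|S| = 0 (lagging).

(a) P = 0 W  (b) Q = 181.8 VAR  (c) S = 181.8 VA  (d) PF = 0 (lagging)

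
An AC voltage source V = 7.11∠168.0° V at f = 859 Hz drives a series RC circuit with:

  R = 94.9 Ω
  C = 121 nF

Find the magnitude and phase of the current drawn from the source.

Step 1 — Angular frequency: ω = 2π·f = 2π·859 = 5397 rad/s.
Step 2 — Component impedances:
  R: Z = R = 94.9 Ω
  C: Z = 1/(jωC) = -j/(ω·C) = 0 - j1531 Ω
Step 3 — Series combination: Z_total = R + C = 94.9 - j1531 Ω = 1534∠-86.5° Ω.
Step 4 — Source phasor: V = 7.11∠168.0° V = -6.955 + j1.478 V.
Step 5 — Ohm's law: I = V / Z_total = (-6.955 + j1.478) / (94.9 - j1531) = -0.001242 - j0.004465 A.
Step 6 — Convert to polar: |I| = 0.004634 A, ∠I = -105.5°.

I = 0.004634∠-105.5° A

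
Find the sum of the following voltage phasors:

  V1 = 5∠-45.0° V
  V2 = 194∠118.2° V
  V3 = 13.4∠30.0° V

Step 1 — Convert each phasor to rectangular form:
  V1 = 5·(cos(-45.0°) + j·sin(-45.0°)) = 3.536 - j3.536 V
  V2 = 194·(cos(118.2°) + j·sin(118.2°)) = -91.67 + j171 V
  V3 = 13.4·(cos(30.0°) + j·sin(30.0°)) = 11.6 + j6.7 V
Step 2 — Sum components: V_total = -76.53 + j174.1 V.
Step 3 — Convert to polar: |V_total| = 190.2 V, ∠V_total = 113.7°.

V_total = 190.2∠113.7° V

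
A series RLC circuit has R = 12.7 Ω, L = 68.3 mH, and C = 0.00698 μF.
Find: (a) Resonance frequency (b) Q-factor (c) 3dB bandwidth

Step 1 — Resonance: ω₀ = 1/√(LC) = 1/√(0.0683·6.98e-09) = 4.58e+04 rad/s.
Step 2 — f₀ = ω₀/(2π) = 7289 Hz.
Step 3 — Series Q: Q = ω₀L/R = 4.58e+04·0.0683/12.7 = 246.3.
Step 4 — Bandwidth: Δω = ω₀/Q = 185.9 rad/s; BW = Δω/(2π) = 29.59 Hz.

(a) f₀ = 7289 Hz  (b) Q = 246.3  (c) BW = 29.59 Hz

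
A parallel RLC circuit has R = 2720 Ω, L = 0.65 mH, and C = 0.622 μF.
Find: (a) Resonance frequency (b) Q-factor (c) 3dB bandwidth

Step 1 — Resonance: ω₀ = 1/√(LC) = 1/√(0.00065·6.22e-07) = 4.973e+04 rad/s.
Step 2 — f₀ = ω₀/(2π) = 7915 Hz.
Step 3 — Parallel Q: Q = R/(ω₀L) = 2720/(4.973e+04·0.00065) = 84.14.
Step 4 — Bandwidth: Δω = ω₀/Q = 591.1 rad/s; BW = Δω/(2π) = 94.07 Hz.

(a) f₀ = 7915 Hz  (b) Q = 84.14  (c) BW = 94.07 Hz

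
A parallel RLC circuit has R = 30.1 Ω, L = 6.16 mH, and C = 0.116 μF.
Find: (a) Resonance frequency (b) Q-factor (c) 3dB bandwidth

Step 1 — Resonance: ω₀ = 1/√(LC) = 1/√(0.00616·1.16e-07) = 3.741e+04 rad/s.
Step 2 — f₀ = ω₀/(2π) = 5954 Hz.
Step 3 — Parallel Q: Q = R/(ω₀L) = 30.1/(3.741e+04·0.00616) = 0.1306.
Step 4 — Bandwidth: Δω = ω₀/Q = 2.864e+05 rad/s; BW = Δω/(2π) = 4.558e+04 Hz.

(a) f₀ = 5954 Hz  (b) Q = 0.1306  (c) BW = 4.558e+04 Hz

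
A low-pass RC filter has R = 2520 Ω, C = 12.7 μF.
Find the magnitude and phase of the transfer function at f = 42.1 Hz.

Step 1 — Angular frequency: ω = 2π·42.1 = 264.5 rad/s.
Step 2 — Transfer function: H(jω) = 1/(1 + jωRC).
Step 3 — Denominator: 1 + jωRC = 1 + j·264.5·2520·1.27e-05 = 1 + j8.466.
Step 4 — H = 0.01376 - j0.1165.
Step 5 — Magnitude: |H| = 0.1173 (-18.6 dB); phase: φ = -83.3°.

|H| = 0.1173 (-18.6 dB), φ = -83.3°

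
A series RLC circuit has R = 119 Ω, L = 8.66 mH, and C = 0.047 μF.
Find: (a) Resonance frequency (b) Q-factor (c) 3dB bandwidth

Step 1 — Resonance condition Im(Z)=0 gives ω₀ = 1/√(LC).
Step 2 — ω₀ = 1/√(0.00866·4.7e-08) = 4.957e+04 rad/s.
Step 3 — f₀ = ω₀/(2π) = 7889 Hz.
Step 4 — Series Q: Q = ω₀L/R = 4.957e+04·0.00866/119 = 3.607.
Step 5 — 3dB bandwidth: Δω = ω₀/Q = 1.374e+04 rad/s; BW = Δω/(2π) = 2187 Hz.

(a) f₀ = 7889 Hz  (b) Q = 3.607  (c) BW = 2187 Hz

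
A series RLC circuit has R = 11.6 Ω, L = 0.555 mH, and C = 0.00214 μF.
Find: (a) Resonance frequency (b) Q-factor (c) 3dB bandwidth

Step 1 — Resonance condition Im(Z)=0 gives ω₀ = 1/√(LC).
Step 2 — ω₀ = 1/√(0.000555·2.14e-09) = 9.176e+05 rad/s.
Step 3 — f₀ = ω₀/(2π) = 1.46e+05 Hz.
Step 4 — Series Q: Q = ω₀L/R = 9.176e+05·0.000555/11.6 = 43.9.
Step 5 — 3dB bandwidth: Δω = ω₀/Q = 2.09e+04 rad/s; BW = Δω/(2π) = 3326 Hz.

(a) f₀ = 1.46e+05 Hz  (b) Q = 43.9  (c) BW = 3326 Hz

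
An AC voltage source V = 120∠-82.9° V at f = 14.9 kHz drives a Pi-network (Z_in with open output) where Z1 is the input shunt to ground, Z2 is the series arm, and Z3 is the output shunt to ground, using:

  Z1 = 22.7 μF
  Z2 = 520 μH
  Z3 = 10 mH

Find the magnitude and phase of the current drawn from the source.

Step 1 — Angular frequency: ω = 2π·f = 2π·1.49e+04 = 9.362e+04 rad/s.
Step 2 — Component impedances:
  Z1: Z = 1/(jωC) = -j/(ω·C) = 0 - j0.4706 Ω
  Z2: Z = jωL = j·9.362e+04·0.00052 = 0 + j48.68 Ω
  Z3: Z = jωL = j·9.362e+04·0.01 = 0 + j936.2 Ω
Step 3 — With open output, the series arm Z2 and the output shunt Z3 appear in series to ground: Z2 + Z3 = 0 + j984.9 Ω.
Step 4 — Parallel with input shunt Z1: Z_in = Z1 || (Z2 + Z3) = 0 - j0.4708 Ω = 0.4708∠-90.0° Ω.
Step 5 — Source phasor: V = 120∠-82.9° V = 14.83 - j119.1 V.
Step 6 — Ohm's law: I = V / Z_total = (14.83 - j119.1) / (0 - j0.4708) = 252.9 + j31.51 A.
Step 7 — Convert to polar: |I| = 254.9 A, ∠I = 7.1°.

I = 254.9∠7.1° A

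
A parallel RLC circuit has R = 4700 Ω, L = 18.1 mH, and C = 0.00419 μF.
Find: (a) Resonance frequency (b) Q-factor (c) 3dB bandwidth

Step 1 — Resonance: ω₀ = 1/√(LC) = 1/√(0.0181·4.19e-09) = 1.148e+05 rad/s.
Step 2 — f₀ = ω₀/(2π) = 1.828e+04 Hz.
Step 3 — Parallel Q: Q = R/(ω₀L) = 4700/(1.148e+05·0.0181) = 2.261.
Step 4 — Bandwidth: Δω = ω₀/Q = 5.078e+04 rad/s; BW = Δω/(2π) = 8082 Hz.

(a) f₀ = 1.828e+04 Hz  (b) Q = 2.261  (c) BW = 8082 Hz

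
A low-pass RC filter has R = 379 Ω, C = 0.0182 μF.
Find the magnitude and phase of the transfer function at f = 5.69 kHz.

Step 1 — Angular frequency: ω = 2π·5690 = 3.575e+04 rad/s.
Step 2 — Transfer function: H(jω) = 1/(1 + jωRC).
Step 3 — Denominator: 1 + jωRC = 1 + j·3.575e+04·379·1.82e-08 = 1 + j0.2466.
Step 4 — H = 0.9427 - j0.2325.
Step 5 — Magnitude: |H| = 0.9709 (-0.3 dB); phase: φ = -13.9°.

|H| = 0.9709 (-0.3 dB), φ = -13.9°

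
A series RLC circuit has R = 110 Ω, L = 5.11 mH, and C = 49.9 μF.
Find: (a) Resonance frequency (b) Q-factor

Step 1 — Resonance condition Im(Z)=0 gives ω₀ = 1/√(LC).
Step 2 — ω₀ = 1/√(0.00511·4.99e-05) = 1980 rad/s.
Step 3 — f₀ = ω₀/(2π) = 315.2 Hz.
Step 4 — Series Q: Q = ω₀L/R = 1980·0.00511/110 = 0.092.

(a) f₀ = 315.2 Hz  (b) Q = 0.092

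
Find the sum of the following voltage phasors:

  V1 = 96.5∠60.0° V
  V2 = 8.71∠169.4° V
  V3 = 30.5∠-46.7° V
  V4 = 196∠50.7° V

Step 1 — Convert each phasor to rectangular form:
  V1 = 96.5·(cos(60.0°) + j·sin(60.0°)) = 48.25 + j83.57 V
  V2 = 8.71·(cos(169.4°) + j·sin(169.4°)) = -8.561 + j1.602 V
  V3 = 30.5·(cos(-46.7°) + j·sin(-46.7°)) = 20.92 - j22.2 V
  V4 = 196·(cos(50.7°) + j·sin(50.7°)) = 124.1 + j151.7 V
Step 2 — Sum components: V_total = 184.7 + j214.6 V.
Step 3 — Convert to polar: |V_total| = 283.2 V, ∠V_total = 49.3°.

V_total = 283.2∠49.3° V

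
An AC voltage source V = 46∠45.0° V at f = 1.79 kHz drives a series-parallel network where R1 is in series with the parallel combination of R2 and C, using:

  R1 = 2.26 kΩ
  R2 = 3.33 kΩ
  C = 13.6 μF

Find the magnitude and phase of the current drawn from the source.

Step 1 — Angular frequency: ω = 2π·f = 2π·1790 = 1.125e+04 rad/s.
Step 2 — Component impedances:
  R1: Z = R = 2260 Ω
  R2: Z = R = 3330 Ω
  C: Z = 1/(jωC) = -j/(ω·C) = 0 - j6.538 Ω
Step 3 — Parallel branch: R2 || C = 1/(1/R2 + 1/C) = 0.01284 - j6.538 Ω.
Step 4 — Series with R1: Z_total = R1 + (R2 || C) = 2260 - j6.538 Ω = 2260∠-0.2° Ω.
Step 5 — Source phasor: V = 46∠45.0° V = 32.53 + j32.53 V.
Step 6 — Ohm's law: I = V / Z_total = (32.53 + j32.53) / (2260 - j6.538) = 0.01435 + j0.01443 A.
Step 7 — Convert to polar: |I| = 0.02035 A, ∠I = 45.2°.

I = 0.02035∠45.2° A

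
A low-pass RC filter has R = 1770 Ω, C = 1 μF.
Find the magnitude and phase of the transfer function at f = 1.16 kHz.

Step 1 — Angular frequency: ω = 2π·1160 = 7288 rad/s.
Step 2 — Transfer function: H(jω) = 1/(1 + jωRC).
Step 3 — Denominator: 1 + jωRC = 1 + j·7288·1770·1e-06 = 1 + j12.9.
Step 4 — H = 0.005973 - j0.07705.
Step 5 — Magnitude: |H| = 0.07728 (-22.2 dB); phase: φ = -85.6°.

|H| = 0.07728 (-22.2 dB), φ = -85.6°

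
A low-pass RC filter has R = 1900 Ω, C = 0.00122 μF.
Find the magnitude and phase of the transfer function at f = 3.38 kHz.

Step 1 — Angular frequency: ω = 2π·3380 = 2.124e+04 rad/s.
Step 2 — Transfer function: H(jω) = 1/(1 + jωRC).
Step 3 — Denominator: 1 + jωRC = 1 + j·2.124e+04·1900·1.22e-09 = 1 + j0.04923.
Step 4 — H = 0.9976 - j0.04911.
Step 5 — Magnitude: |H| = 0.9988 (-0.0 dB); phase: φ = -2.8°.

|H| = 0.9988 (-0.0 dB), φ = -2.8°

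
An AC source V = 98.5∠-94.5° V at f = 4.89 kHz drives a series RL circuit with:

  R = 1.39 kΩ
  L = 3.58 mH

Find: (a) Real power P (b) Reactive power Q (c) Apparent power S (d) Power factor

Step 1 — Angular frequency: ω = 2π·f = 2π·4890 = 3.072e+04 rad/s.
Step 2 — Component impedances:
  R: Z = R = 1390 Ω
  L: Z = jωL = j·3.072e+04·0.00358 = 0 + j110 Ω
Step 3 — Series combination: Z_total = R + L = 1390 + j110 Ω = 1394∠4.5° Ω.
Step 4 — Source phasor: V = 98.5∠-94.5° V = -7.728 - j98.2 V.
Step 5 — Current: I = V / Z = -0.01108 - j0.06977 A = 0.07064∠-99.0° A.
Step 6 — Complex power: S = V·I* = 6.937 + j0.5489 VA.
Step 7 — Real power: P = Re(S) = 6.937 W.
Step 8 — Reactive power: Q = Im(S) = 0.5489 VAR.
Step 9 — Apparent power: |S| = 6.958 VA.
Step 10 — Power factor: PF = P/|S| = 0.9969 (lagging).

(a) P = 6.937 W  (b) Q = 0.5489 VAR  (c) S = 6.958 VA  (d) PF = 0.9969 (lagging)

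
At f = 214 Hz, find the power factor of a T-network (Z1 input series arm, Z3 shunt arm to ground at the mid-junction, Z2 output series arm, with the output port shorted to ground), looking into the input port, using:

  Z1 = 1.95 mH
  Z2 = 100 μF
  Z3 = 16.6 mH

Step 1 — Angular frequency: ω = 2π·f = 2π·214 = 1345 rad/s.
Step 2 — Component impedances:
  Z1: Z = jωL = j·1345·0.00195 = 0 + j2.622 Ω
  Z2: Z = 1/(jωC) = -j/(ω·C) = 0 - j7.437 Ω
  Z3: Z = jωL = j·1345·0.0166 = 0 + j22.32 Ω
Step 3 — With the output port shorted to ground, the output series arm Z2 runs from the junction to ground; the shunt arm Z3 also runs from the junction to ground. They appear in parallel: Z3 || Z2 = 0 - j11.15 Ω.
Step 4 — Series with input arm Z1: Z_in = Z1 + (Z3 || Z2) = 0 - j8.532 Ω = 8.532∠-90.0° Ω.
Step 5 — Power factor: PF = cos(φ) = Re(Z)/|Z| = 0/8.532 = 0.
Step 6 — Type: Im(Z) = -8.532 ⇒ leading (phase φ = -90.0°).

PF = 0 (leading, φ = -90.0°)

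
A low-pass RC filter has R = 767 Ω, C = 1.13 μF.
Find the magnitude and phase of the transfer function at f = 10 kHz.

Step 1 — Angular frequency: ω = 2π·1e+04 = 6.283e+04 rad/s.
Step 2 — Transfer function: H(jω) = 1/(1 + jωRC).
Step 3 — Denominator: 1 + jωRC = 1 + j·6.283e+04·767·1.13e-06 = 1 + j54.46.
Step 4 — H = 0.0003371 - j0.01836.
Step 5 — Magnitude: |H| = 0.01836 (-34.7 dB); phase: φ = -88.9°.

|H| = 0.01836 (-34.7 dB), φ = -88.9°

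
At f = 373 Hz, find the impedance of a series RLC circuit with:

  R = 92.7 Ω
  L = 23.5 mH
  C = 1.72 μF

Step 1 — Angular frequency: ω = 2π·f = 2π·373 = 2344 rad/s.
Step 2 — Component impedances:
  R: Z = R = 92.7 Ω
  L: Z = jωL = j·2344·0.0235 = 0 + j55.08 Ω
  C: Z = 1/(jωC) = -j/(ω·C) = 0 - j248.1 Ω
Step 3 — Series combination: Z_total = R + L + C = 92.7 - j193 Ω = 214.1∠-64.3° Ω.

Z = 92.7 - j193 Ω = 214.1∠-64.3° Ω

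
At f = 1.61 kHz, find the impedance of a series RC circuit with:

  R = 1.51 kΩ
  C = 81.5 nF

Step 1 — Angular frequency: ω = 2π·f = 2π·1610 = 1.012e+04 rad/s.
Step 2 — Component impedances:
  R: Z = R = 1510 Ω
  C: Z = 1/(jωC) = -j/(ω·C) = 0 - j1213 Ω
Step 3 — Series combination: Z_total = R + C = 1510 - j1213 Ω = 1937∠-38.8° Ω.

Z = 1510 - j1213 Ω = 1937∠-38.8° Ω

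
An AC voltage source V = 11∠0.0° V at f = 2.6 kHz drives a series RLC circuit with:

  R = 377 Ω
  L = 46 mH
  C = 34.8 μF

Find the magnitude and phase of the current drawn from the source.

Step 1 — Angular frequency: ω = 2π·f = 2π·2600 = 1.634e+04 rad/s.
Step 2 — Component impedances:
  R: Z = R = 377 Ω
  L: Z = jωL = j·1.634e+04·0.046 = 0 + j751.5 Ω
  C: Z = 1/(jωC) = -j/(ω·C) = 0 - j1.759 Ω
Step 3 — Series combination: Z_total = R + L + C = 377 + j749.7 Ω = 839.2∠63.3° Ω.
Step 4 — Source phasor: V = 11∠0.0° V = 11 V.
Step 5 — Ohm's law: I = V / Z_total = (11) / (377 + j749.7) = 0.005889 - j0.01171 A.
Step 6 — Convert to polar: |I| = 0.01311 A, ∠I = -63.3°.

I = 0.01311∠-63.3° A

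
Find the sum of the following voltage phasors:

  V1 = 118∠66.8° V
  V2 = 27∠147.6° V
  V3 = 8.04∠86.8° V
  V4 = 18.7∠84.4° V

Step 1 — Convert each phasor to rectangular form:
  V1 = 118·(cos(66.8°) + j·sin(66.8°)) = 46.49 + j108.5 V
  V2 = 27·(cos(147.6°) + j·sin(147.6°)) = -22.8 + j14.47 V
  V3 = 8.04·(cos(86.8°) + j·sin(86.8°)) = 0.4488 + j8.027 V
  V4 = 18.7·(cos(84.4°) + j·sin(84.4°)) = 1.825 + j18.61 V
Step 2 — Sum components: V_total = 25.96 + j149.6 V.
Step 3 — Convert to polar: |V_total| = 151.8 V, ∠V_total = 80.2°.

V_total = 151.8∠80.2° V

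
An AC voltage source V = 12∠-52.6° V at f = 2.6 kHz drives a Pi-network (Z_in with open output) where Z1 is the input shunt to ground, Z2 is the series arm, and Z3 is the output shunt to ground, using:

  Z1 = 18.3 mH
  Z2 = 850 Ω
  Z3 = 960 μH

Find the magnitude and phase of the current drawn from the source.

Step 1 — Angular frequency: ω = 2π·f = 2π·2600 = 1.634e+04 rad/s.
Step 2 — Component impedances:
  Z1: Z = jωL = j·1.634e+04·0.0183 = 0 + j299 Ω
  Z2: Z = R = 850 Ω
  Z3: Z = jωL = j·1.634e+04·0.00096 = 0 + j15.68 Ω
Step 3 — With open output, the series arm Z2 and the output shunt Z3 appear in series to ground: Z2 + Z3 = 850 + j15.68 Ω.
Step 4 — Parallel with input shunt Z1: Z_in = Z1 || (Z2 + Z3) = 92.47 + j264.7 Ω = 280.4∠70.7° Ω.
Step 5 — Source phasor: V = 12∠-52.6° V = 7.289 - j9.533 V.
Step 6 — Ohm's law: I = V / Z_total = (7.289 - j9.533) / (92.47 + j264.7) = -0.02352 - j0.03575 A.
Step 7 — Convert to polar: |I| = 0.04279 A, ∠I = -123.3°.

I = 0.04279∠-123.3° A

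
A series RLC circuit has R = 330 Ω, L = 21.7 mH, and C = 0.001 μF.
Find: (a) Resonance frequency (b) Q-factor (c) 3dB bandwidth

Step 1 — Resonance: ω₀ = 1/√(LC) = 1/√(0.0217·1e-09) = 2.147e+05 rad/s.
Step 2 — f₀ = ω₀/(2π) = 3.417e+04 Hz.
Step 3 — Series Q: Q = ω₀L/R = 2.147e+05·0.0217/330 = 14.12.
Step 4 — Bandwidth: Δω = ω₀/Q = 1.521e+04 rad/s; BW = Δω/(2π) = 2420 Hz.

(a) f₀ = 3.417e+04 Hz  (b) Q = 14.12  (c) BW = 2420 Hz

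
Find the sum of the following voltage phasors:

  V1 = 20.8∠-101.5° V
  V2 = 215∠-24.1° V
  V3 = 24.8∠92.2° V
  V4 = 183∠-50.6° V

Step 1 — Convert each phasor to rectangular form:
  V1 = 20.8·(cos(-101.5°) + j·sin(-101.5°)) = -4.147 - j20.38 V
  V2 = 215·(cos(-24.1°) + j·sin(-24.1°)) = 196.3 - j87.79 V
  V3 = 24.8·(cos(92.2°) + j·sin(92.2°)) = -0.952 + j24.78 V
  V4 = 183·(cos(-50.6°) + j·sin(-50.6°)) = 116.2 - j141.4 V
Step 2 — Sum components: V_total = 307.3 - j224.8 V.
Step 3 — Convert to polar: |V_total| = 380.8 V, ∠V_total = -36.2°.

V_total = 380.8∠-36.2° V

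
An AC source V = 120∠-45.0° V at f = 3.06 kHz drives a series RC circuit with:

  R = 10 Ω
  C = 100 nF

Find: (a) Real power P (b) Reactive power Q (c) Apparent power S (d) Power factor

Step 1 — Angular frequency: ω = 2π·f = 2π·3060 = 1.923e+04 rad/s.
Step 2 — Component impedances:
  R: Z = R = 10 Ω
  C: Z = 1/(jωC) = -j/(ω·C) = 0 - j520.1 Ω
Step 3 — Series combination: Z_total = R + C = 10 - j520.1 Ω = 520.2∠-88.9° Ω.
Step 4 — Source phasor: V = 120∠-45.0° V = 84.85 - j84.85 V.
Step 5 — Current: I = V / Z = 0.1662 + j0.1599 A = 0.2307∠43.9° A.
Step 6 — Complex power: S = V·I* = 0.5321 - j27.68 VA.
Step 7 — Real power: P = Re(S) = 0.5321 W.
Step 8 — Reactive power: Q = Im(S) = -27.68 VAR.
Step 9 — Apparent power: |S| = 27.68 VA.
Step 10 — Power factor: PF = P/|S| = 0.01922 (leading).

(a) P = 0.5321 W  (b) Q = -27.68 VAR  (c) S = 27.68 VA  (d) PF = 0.01922 (leading)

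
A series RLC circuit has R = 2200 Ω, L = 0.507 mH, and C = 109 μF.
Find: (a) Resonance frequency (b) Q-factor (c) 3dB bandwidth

Step 1 — Resonance condition Im(Z)=0 gives ω₀ = 1/√(LC).
Step 2 — ω₀ = 1/√(0.000507·0.000109) = 4254 rad/s.
Step 3 — f₀ = ω₀/(2π) = 677 Hz.
Step 4 — Series Q: Q = ω₀L/R = 4254·0.000507/2200 = 0.0009803.
Step 5 — 3dB bandwidth: Δω = ω₀/Q = 4.339e+06 rad/s; BW = Δω/(2π) = 6.906e+05 Hz.

(a) f₀ = 677 Hz  (b) Q = 0.0009803  (c) BW = 6.906e+05 Hz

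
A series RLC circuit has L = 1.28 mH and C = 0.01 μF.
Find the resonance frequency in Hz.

Step 1 — Resonance condition Im(Z)=0 gives ω₀ = 1/√(LC).
Step 2 — ω₀ = 1/√(0.00128·1e-08) = 2.795e+05 rad/s.
Step 3 — f₀ = ω₀/(2π) = 4.449e+04 Hz.

f₀ = 4.449e+04 Hz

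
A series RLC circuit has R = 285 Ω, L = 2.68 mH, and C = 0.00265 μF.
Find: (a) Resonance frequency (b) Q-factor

Step 1 — Resonance condition Im(Z)=0 gives ω₀ = 1/√(LC).
Step 2 — ω₀ = 1/√(0.00268·2.65e-09) = 3.752e+05 rad/s.
Step 3 — f₀ = ω₀/(2π) = 5.972e+04 Hz.
Step 4 — Series Q: Q = ω₀L/R = 3.752e+05·0.00268/285 = 3.529.

(a) f₀ = 5.972e+04 Hz  (b) Q = 3.529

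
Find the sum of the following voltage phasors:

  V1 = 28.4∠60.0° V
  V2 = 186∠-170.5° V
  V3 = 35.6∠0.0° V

Step 1 — Convert each phasor to rectangular form:
  V1 = 28.4·(cos(60.0°) + j·sin(60.0°)) = 14.2 + j24.6 V
  V2 = 186·(cos(-170.5°) + j·sin(-170.5°)) = -183.4 - j30.7 V
  V3 = 35.6·(cos(0.0°) + j·sin(0.0°)) = 35.6 V
Step 2 — Sum components: V_total = -133.6 - j6.104 V.
Step 3 — Convert to polar: |V_total| = 133.8 V, ∠V_total = -177.4°.

V_total = 133.8∠-177.4° V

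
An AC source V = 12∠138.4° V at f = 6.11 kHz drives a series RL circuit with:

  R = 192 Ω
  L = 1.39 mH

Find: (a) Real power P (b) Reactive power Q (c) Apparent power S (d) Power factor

Step 1 — Angular frequency: ω = 2π·f = 2π·6110 = 3.839e+04 rad/s.
Step 2 — Component impedances:
  R: Z = R = 192 Ω
  L: Z = jωL = j·3.839e+04·0.00139 = 0 + j53.36 Ω
Step 3 — Series combination: Z_total = R + L = 192 + j53.36 Ω = 199.3∠15.5° Ω.
Step 4 — Source phasor: V = 12∠138.4° V = -8.974 + j7.967 V.
Step 5 — Current: I = V / Z = -0.03268 + j0.05058 A = 0.06022∠122.9° A.
Step 6 — Complex power: S = V·I* = 0.6962 + j0.1935 VA.
Step 7 — Real power: P = Re(S) = 0.6962 W.
Step 8 — Reactive power: Q = Im(S) = 0.1935 VAR.
Step 9 — Apparent power: |S| = 0.7226 VA.
Step 10 — Power factor: PF = P/|S| = 0.9635 (lagging).

(a) P = 0.6962 W  (b) Q = 0.1935 VAR  (c) S = 0.7226 VA  (d) PF = 0.9635 (lagging)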